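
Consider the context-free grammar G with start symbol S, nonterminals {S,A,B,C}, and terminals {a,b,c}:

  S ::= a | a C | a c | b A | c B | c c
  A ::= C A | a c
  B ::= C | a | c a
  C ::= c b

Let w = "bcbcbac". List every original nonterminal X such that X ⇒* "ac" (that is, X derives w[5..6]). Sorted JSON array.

Convert to CNF:
  S -> T0 C | T0 T1 | T1 B | T1 T1 | T2 A | a
  A -> C A | T0 T1
  B -> T1 T0 | T1 T2 | a
  C -> T1 T2
  T0 -> a
  T1 -> c
  T2 -> b

Fill CYK table bottom-up, restricted to cells inside w[5..6]:
  [5..5]={B,S,T0}  "a"  orig:{B,S}
  [6..6]={T1}  "c"  orig:{}
  [5..6]={A,S}  "ac"

Original NTs in T[5,6] deriving "ac": ["A", "S"]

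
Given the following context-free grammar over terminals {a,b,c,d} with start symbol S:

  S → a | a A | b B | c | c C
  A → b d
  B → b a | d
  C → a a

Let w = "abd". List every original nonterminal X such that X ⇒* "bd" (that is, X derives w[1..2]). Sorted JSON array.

CNF form of G:
  S -> T0 B | T2 A | T3 C | a | c
  A -> T0 T1
  B -> T0 T2 | d
  C -> T2 T2
  T0 -> b
  T1 -> d
  T2 -> a
  T3 -> c

Fill CYK table bottom-up — only the sub-triangle for w[1..2]:
  cell(1,1) b: {T0}  orig:{}
  cell(2,2) d: {B,T1}  orig:{B}
  cell(1,2) bd: {A,S}

Original NTs in T[1,2] deriving "bd": ["A", "S"]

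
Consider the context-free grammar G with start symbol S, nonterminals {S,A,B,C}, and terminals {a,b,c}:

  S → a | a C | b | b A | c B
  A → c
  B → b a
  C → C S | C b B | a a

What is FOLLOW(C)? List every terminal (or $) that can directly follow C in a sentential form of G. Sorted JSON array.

FIRST sets, iterate to fixpoint:
round 1:
  A via A→c: +{c}
  B via B→b a: +{b}
  C via C→a a: +{a}
  S via S→a: +{a}
  S via S→b: +{b}
  S via S→c B: +{c}
  FIRST[S]={a,b,c}  FIRST[A]={c}  FIRST[B]={b}  FIRST[C]={a}
round 2: done
  FIRST[S]={a,b,c}  FIRST[A]={c}  FIRST[B]={b}  FIRST[C]={a}

FOLLOW sets:
initialize: $ ∈ FOLLOW(S)
iter 1:
  C→C S: FOLLOW(C) ⊇ FIRST(S) = {a,b,c}; new: +{a,b,c}
  C→C S: FOLLOW(S) ⊇ FOLLOW(C) ⊇ {a,b,c}; new: +{a,b,c}
  C→C b B: FOLLOW(B) ⊇ FOLLOW(C) ⊇ {a,b,c}; new: +{a,b,c}
  S→a C: FOLLOW(C) ⊇ FOLLOW(S) ⊇ {$,a,b,c}; new: +{$}
  S→b A: FOLLOW(A) ⊇ FOLLOW(S) ⊇ {$,a,b,c}; new: +{$,a,b,c}
  S→c B: FOLLOW(B) ⊇ FOLLOW(S) ⊇ {$,a,b,c}; new: +{$}
  FOLLOW[S]={$,a,b,c}  FOLLOW[A]={$,a,b,c}  FOLLOW[B]={$,a,b,c}  FOLLOW[C]={$,a,b,c}
iter 2: (no change)
  FOLLOW[S]={$,a,b,c}  FOLLOW[A]={$,a,b,c}  FOLLOW[B]={$,a,b,c}  FOLLOW[C]={$,a,b,c}

FOLLOW(C) = ["$", "a", "b", "c"]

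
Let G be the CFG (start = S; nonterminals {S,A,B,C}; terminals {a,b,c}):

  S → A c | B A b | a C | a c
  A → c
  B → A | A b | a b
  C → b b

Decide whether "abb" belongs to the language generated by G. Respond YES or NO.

CNF form of G:
  S -> A T2 | B X3 | T1 C | T1 T2
  A -> c
  B -> A T0 | T1 T0 | c
  C -> T0 T0
  T0 -> b
  T1 -> a
  T2 -> c
  X3 -> A T0

CYK table (by increasing span):
  T[0,0] 'a' = {T1}  orig:{}
  T[1,1] 'b' = {T0}  orig:{}
  T[2,2] 'b' = {T0}  orig:{}
  T[0,1] 'ab' = {B}
  T[1,2] 'bb' = {C}
  T[0,2] 'abb' = {S}

S ∈ T[0,2] ⇒ YES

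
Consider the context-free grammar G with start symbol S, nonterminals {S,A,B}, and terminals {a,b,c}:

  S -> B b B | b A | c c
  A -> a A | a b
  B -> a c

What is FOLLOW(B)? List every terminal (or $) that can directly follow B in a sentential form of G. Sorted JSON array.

FIRST iteration:
iter 1:
  A via A→a A: +{a}
  B via B→a c: +{a}
  S via S→B b B: +{a}
  S via S→b A: +{b}
  S via S→c c: +{c}
  S: {a,b,c}  A: {a}  B: {a}
iter 2: (stable)
  S: {a,b,c}  A: {a}  B: {a}

Compute FOLLOW by fixpoint:
FOLLOW(S) := {$}
[1]
  S→B b B: FOLLOW(B) ⊇ FIRST(b) = {b}; new: +{b}
  S→B b B: FOLLOW(B) ⊇ FOLLOW(S) ⊇ {$}; new: +{$}
  S→b A: FOLLOW(A) ⊇ FOLLOW(S) ⊇ {$}; new: +{$}
  FOLLOW[S]={$}  FOLLOW[A]={$}  FOLLOW[B]={$,b}
[2] (stable)
  FOLLOW[S]={$}  FOLLOW[A]={$}  FOLLOW[B]={$,b}

FOLLOW(B) = ["$", "b"]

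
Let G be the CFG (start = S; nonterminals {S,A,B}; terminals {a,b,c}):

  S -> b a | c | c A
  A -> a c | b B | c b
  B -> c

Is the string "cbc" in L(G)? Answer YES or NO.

CNF form of G:
  S -> T1 A | T2 T0 | c
  A -> T0 T1 | T1 T2 | T2 B
  B -> c
  T0 -> a
  T1 -> c
  T2 -> b

Fill CYK table bottom-up:
  cell(0,0) c: {B,S,T1}  orig:{B,S}
  cell(1,1) b: {T2}  orig:{}
  cell(2,2) c: {B,S,T1}  orig:{B,S}
  cell(0,1) cb: {A}
  cell(1,2) bc: {A}
  cell(0,2) cbc: {S}

S ∈ T[0,2] ⇒ YES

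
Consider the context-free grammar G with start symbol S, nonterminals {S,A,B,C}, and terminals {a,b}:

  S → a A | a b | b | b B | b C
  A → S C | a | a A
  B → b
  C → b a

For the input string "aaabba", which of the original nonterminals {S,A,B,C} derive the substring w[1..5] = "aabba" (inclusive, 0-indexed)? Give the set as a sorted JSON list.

Convert to CNF:
  S -> T0 A | T0 T1 | T1 B | T1 C | b
  A -> S C | T0 A | a
  B -> b
  C -> T1 T0
  T0 -> a
  T1 -> b

CYK table (by increasing span) (cells [i..j] with 1 ≤ i ≤ j ≤ 5 only):
  T[1,1] 'a' = {A,T0}  orig:{A}
  T[2,2] 'a' = {A,T0}  orig:{A}
  T[3,3] 'b' = {B,S,T1}  orig:{B,S}
  T[4,4] 'b' = {B,S,T1}  orig:{B,S}
  T[5,5] 'a' = {A,T0}  orig:{A}
  T[1,2] 'aa' = {A,S}
  T[2,3] 'ab' = {S}
  T[3,4] 'bb' = {S}
  T[4,5] 'ba' = {C}
  T[1,3] 'aab' = ∅
  T[2,4] 'abb' = ∅
  T[3,5] 'bba' = {A,S}
  T[1,4] 'aabb' = ∅
  T[2,5] 'abba' = {A,S}
  T[1,5] 'aabba' = {A,S}

Original NTs in T[1,5] deriving "aabba": ["A", "S"]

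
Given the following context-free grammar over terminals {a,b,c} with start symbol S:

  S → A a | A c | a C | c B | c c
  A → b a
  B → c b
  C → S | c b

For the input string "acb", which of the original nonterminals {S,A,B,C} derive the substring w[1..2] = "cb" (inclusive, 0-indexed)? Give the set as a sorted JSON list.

Convert to CNF:
  S -> A T1 | A T2 | T1 C | T2 B | T2 T2
  A -> T0 T1
  B -> T2 T0
  C -> A T1 | A T2 | T1 C | T2 B | T2 T0 | T2 T2
  T0 -> b
  T1 -> a
  T2 -> c

CYK fill — only the sub-triangle for w[1..2]:
  cell(1,1) c: {T2}  orig:{}
  cell(2,2) b: {T0}  orig:{}
  cell(1,2) cb: {B,C}

Original NTs in T[1,2] deriving "cb": ["B", "C"]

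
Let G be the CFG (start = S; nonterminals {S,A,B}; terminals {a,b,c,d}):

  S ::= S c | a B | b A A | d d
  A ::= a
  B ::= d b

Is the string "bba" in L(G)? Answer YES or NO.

CNF form of G:
  S -> S T2 | T0 T0 | T1 X4 | T3 B
  A -> a
  B -> T0 T1
  T0 -> d
  T1 -> b
  T2 -> c
  T3 -> a
  X4 -> A A

CYK fill:
  T[0,0] 'b' = {T1}  orig:{}
  T[1,1] 'b' = {T1}  orig:{}
  T[2,2] 'a' = {A,T3}  orig:{A}
  T[0,1] 'bb' = ∅
  T[1,2] 'ba' = ∅
  T[0,2] 'bba' = ∅

S ∉ T[0,2] ⇒ NO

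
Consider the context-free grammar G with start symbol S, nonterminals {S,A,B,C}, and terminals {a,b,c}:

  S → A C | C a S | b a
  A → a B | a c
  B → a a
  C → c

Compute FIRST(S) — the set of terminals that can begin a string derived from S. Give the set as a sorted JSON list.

Compute FIRST by fixpoint:
[1]
  A via A→a B: +{a}
  B via B→a a: +{a}
  C via C→c: +{c}
  S via S→A C: +{a}
  S via S→C a S: +{c}
  S via S→b a: +{b}
  S: {a,b,c}  A: {a}  B: {a}  C: {c}
[2] done
  S: {a,b,c}  A: {a}  B: {a}  C: {c}

FIRST(S) = ["a", "b", "c"]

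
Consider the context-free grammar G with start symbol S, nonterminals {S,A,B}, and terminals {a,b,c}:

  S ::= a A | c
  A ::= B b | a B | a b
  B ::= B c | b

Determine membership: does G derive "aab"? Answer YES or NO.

CNF form of G:
  S -> T1 A | c
  A -> B T0 | T1 B | T1 T0
  B -> B T2 | b
  T0 -> b
  T1 -> a
  T2 -> c

CYK fill:
  cell(0,0) a: {T1}  orig:{}
  cell(1,1) a: {T1}  orig:{}
  cell(2,2) b: {B,T0}  orig:{B}
  cell(0,1) aa: ∅
  cell(1,2) ab: {A}
  cell(0,2) aab: {S}

S ∈ T[0,2] ⇒ YES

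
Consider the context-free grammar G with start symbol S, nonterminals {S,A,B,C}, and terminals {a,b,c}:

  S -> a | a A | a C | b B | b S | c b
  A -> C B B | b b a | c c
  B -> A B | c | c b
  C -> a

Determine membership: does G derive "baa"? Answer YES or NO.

Convert to CNF:
  S -> T0 B | T0 S | T1 A | T1 C | T2 T0 | a
  A -> C X3 | T0 X4 | T2 T2
  B -> A B | T2 T0 | c
  C -> a
  T0 -> b
  T1 -> a
  T2 -> c
  X3 -> B B
  X4 -> T0 T1

CYK table (by increasing span):
  cell(0,0) b: {T0}  orig:{}
  cell(1,1) a: {C,S,T1}  orig:{C,S}
  cell(2,2) a: {C,S,T1}  orig:{C,S}
  cell(0,1) ba: {S,X4}  orig:{S}
  cell(1,2) aa: {S}
  cell(0,2) baa: {S}

S ∈ T[0,2] ⇒ YES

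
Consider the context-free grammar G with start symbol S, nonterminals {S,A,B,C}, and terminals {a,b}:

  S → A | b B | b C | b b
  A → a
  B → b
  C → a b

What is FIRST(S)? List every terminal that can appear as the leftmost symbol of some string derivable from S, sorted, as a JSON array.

FIRST iteration:
pass 1:
  A via A→a: +{a}
  B via B→b: +{b}
  C via C→a b: +{a}
  S via S→A: +{a}
  S via S→b B: +{b}
  S: {a,b}  A: {a}  B: {b}  C: {a}
pass 2: (no change)
  S: {a,b}  A: {a}  B: {b}  C: {a}

FIRST(S) = ["a", "b"]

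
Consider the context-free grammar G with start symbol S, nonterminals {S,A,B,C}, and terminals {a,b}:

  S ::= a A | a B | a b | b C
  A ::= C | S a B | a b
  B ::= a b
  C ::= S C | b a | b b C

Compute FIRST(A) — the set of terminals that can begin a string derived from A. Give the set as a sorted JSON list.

Compute FIRST by fixpoint:
iter 1:
  A via A→a b: +{a}
  B via B→a b: +{a}
  C via C→b a: +{b}
  S via S→a A: +{a}
  S via S→b C: +{b}
  S: {a,b}  A: {a}  B: {a}  C: {b}
iter 2:
  A via A→C: +{b}
  C via C→S C: +{a}
  S: {a,b}  A: {a,b}  B: {a}  C: {a,b}
iter 3: done
  S: {a,b}  A: {a,b}  B: {a}  C: {a,b}

FIRST(A) = ["a", "b"]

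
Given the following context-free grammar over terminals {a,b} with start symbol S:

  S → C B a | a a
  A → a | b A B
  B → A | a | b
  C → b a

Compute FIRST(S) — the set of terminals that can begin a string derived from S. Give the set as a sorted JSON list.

FIRST sets, iterate to fixpoint:
iter 1:
  A via A→a: +{a}
  A via A→b A B: +{b}
  B via B→A: +{a,b}
  C via C→b a: +{b}
  S via S→C B a: +{b}
  S via S→a a: +{a}
  FIRST(S)={a,b}  FIRST(A)={a,b}  FIRST(B)={a,b}  FIRST(C)={b}
iter 2: — fixpoint
  FIRST(S)={a,b}  FIRST(A)={a,b}  FIRST(B)={a,b}  FIRST(C)={b}

FIRST(S) = ["a", "b"]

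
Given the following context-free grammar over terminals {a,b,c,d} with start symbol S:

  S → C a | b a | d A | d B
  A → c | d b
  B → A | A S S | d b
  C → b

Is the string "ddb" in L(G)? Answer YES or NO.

CNF form of G:
  S -> C T2 | T0 A | T0 B | T1 T2
  A -> T0 T1 | c
  B -> A X3 | T0 T1 | c
  C -> b
  T0 -> d
  T1 -> b
  T2 -> a
  X3 -> S S

Fill CYK table bottom-up:
  cell(0,0) d: {T0}  orig:{}
  cell(1,1) d: {T0}  orig:{}
  cell(2,2) b: {C,T1}  orig:{C}
  cell(0,1) dd: ∅
  cell(1,2) db: {A,B}
  cell(0,2) ddb: {S}

S ∈ T[0,2] ⇒ YES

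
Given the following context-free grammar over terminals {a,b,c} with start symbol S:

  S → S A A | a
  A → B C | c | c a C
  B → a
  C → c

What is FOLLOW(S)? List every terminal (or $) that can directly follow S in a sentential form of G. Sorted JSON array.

FIRST sets, iterate to fixpoint:
pass 1:
  A via A→c: +{c}
  B via B→a: +{a}
  C via C→c: +{c}
  S via S→a: +{a}
  S: {a}  A: {c}  B: {a}  C: {c}
pass 2:
  A via A→B C: +{a}
  S: {a}  A: {a,c}  B: {a}  C: {c}
pass 3: — fixpoint
  S: {a}  A: {a,c}  B: {a}  C: {c}

FOLLOW iteration:
initialize: $ ∈ FOLLOW(S)
round 1:
  A→B C: FOLLOW(B) ⊇ FIRST(C) = {c}; new: +{c}
  S→S A A: FOLLOW(S) ⊇ FIRST(A) = {a,c}; new: +{a,c}
  S→S A A: FOLLOW(A) ⊇ FIRST(A) = {a,c}; new: +{a,c}
  S→S A A: FOLLOW(A) ⊇ FOLLOW(S) ⊇ {$,a,c}; new: +{$}
  S: {$,a,c}  A: {$,a,c}  B: {c}  C: {}
round 2:
  A→B C: FOLLOW(C) ⊇ FOLLOW(A) ⊇ {$,a,c}; new: +{$,a,c}
  S: {$,a,c}  A: {$,a,c}  B: {c}  C: {$,a,c}
round 3: — fixpoint
  S: {$,a,c}  A: {$,a,c}  B: {c}  C: {$,a,c}

FOLLOW(S) = ["$", "a", "c"]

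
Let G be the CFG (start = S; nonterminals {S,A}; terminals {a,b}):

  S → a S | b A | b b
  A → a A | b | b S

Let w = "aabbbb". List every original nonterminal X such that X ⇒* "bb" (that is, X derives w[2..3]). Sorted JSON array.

Convert to CNF:
  S -> T0 S | T1 A | T1 T1
  A -> T0 A | T1 S | b
  T0 -> a
  T1 -> b

CYK table (by increasing span) — only the sub-triangle for w[2..3]:
  cell(2,2) b: {A,T1}  orig:{A}
  cell(3,3) b: {A,T1}  orig:{A}
  cell(2,3) bb: {S}

Original NTs in T[2,3] deriving "bb": ["S"]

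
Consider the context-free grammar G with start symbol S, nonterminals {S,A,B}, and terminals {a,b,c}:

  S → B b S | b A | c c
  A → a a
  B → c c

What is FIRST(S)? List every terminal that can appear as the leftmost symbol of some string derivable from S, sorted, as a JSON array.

Compute FIRST by fixpoint:
iter 1:
  A via A→a a: +{a}
  B via B→c c: +{c}
  S via S→B b S: +{c}
  S via S→b A: +{b}
  S: {b,c}  A: {a}  B: {c}
iter 2: — fixpoint
  S: {b,c}  A: {a}  B: {c}

FIRST(S) = ["b", "c"]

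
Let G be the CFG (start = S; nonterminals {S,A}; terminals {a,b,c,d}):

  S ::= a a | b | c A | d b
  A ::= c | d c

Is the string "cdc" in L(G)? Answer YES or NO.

Convert to CNF:
  S -> T0 T3 | T1 A | T2 T2 | b
  A -> T0 T1 | c
  T0 -> d
  T1 -> c
  T2 -> a
  T3 -> b

CYK fill:
  T[0,0] 'c' = {A,T1}  orig:{A}
  T[1,1] 'd' = {T0}  orig:{}
  T[2,2] 'c' = {A,T1}  orig:{A}
  T[0,1] 'cd' = ∅
  T[1,2] 'dc' = {A}
  T[0,2] 'cdc' = {S}

S ∈ T[0,2] ⇒ YES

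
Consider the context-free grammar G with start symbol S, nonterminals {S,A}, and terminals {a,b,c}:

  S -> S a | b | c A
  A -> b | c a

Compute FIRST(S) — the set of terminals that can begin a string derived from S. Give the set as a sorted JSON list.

FIRST iteration:
pass 1:
  A via A→b: +{b}
  A via A→c a: +{c}
  S via S→b: +{b}
  S via S→c A: +{c}
  FIRST(S)={b,c}  FIRST(A)={b,c}
pass 2: — fixpoint
  FIRST(S)={b,c}  FIRST(A)={b,c}

FIRST(S) = ["b", "c"]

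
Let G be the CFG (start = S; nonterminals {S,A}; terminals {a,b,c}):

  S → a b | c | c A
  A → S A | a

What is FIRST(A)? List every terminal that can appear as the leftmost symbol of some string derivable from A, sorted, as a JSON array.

FIRST iteration:
pass 1:
  A via A→a: +{a}
  S via S→a b: +{a}
  S via S→c: +{c}
  S: {a,c}  A: {a}
pass 2:
  A via A→S A: +{c}
  S: {a,c}  A: {a,c}
pass 3: done
  S: {a,c}  A: {a,c}

FIRST(A) = ["a", "c"]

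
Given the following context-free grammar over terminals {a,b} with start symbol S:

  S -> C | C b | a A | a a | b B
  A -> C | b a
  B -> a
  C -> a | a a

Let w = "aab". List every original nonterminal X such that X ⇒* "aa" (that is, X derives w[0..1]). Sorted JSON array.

CNF form of G:
  S -> C T1 | T0 A | T0 T0 | T1 B | a
  A -> T0 T0 | T1 T0 | a
  B -> a
  C -> T0 T0 | a
  T0 -> a
  T1 -> b

Fill CYK table bottom-up — only the sub-triangle for w[0..1]:
  T[0,0] 'a' = {A,B,C,S,T0}  orig:{A,B,C,S}
  T[1,1] 'a' = {A,B,C,S,T0}  orig:{A,B,C,S}
  T[0,1] 'aa' = {A,C,S}

Original NTs in T[0,1] deriving "aa": ["A", "C", "S"]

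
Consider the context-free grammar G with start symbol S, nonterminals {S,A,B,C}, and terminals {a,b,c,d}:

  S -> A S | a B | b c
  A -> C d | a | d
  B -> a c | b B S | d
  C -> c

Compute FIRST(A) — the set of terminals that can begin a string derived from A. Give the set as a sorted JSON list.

FIRST sets, iterate to fixpoint:
pass 1:
  A via A→a: +{a}
  A via A→d: +{d}
  B via B→a c: +{a}
  B via B→b B S: +{b}
  B via B→d: +{d}
  C via C→c: +{c}
  S via S→A S: +{a,d}
  S via S→b c: +{b}
  S: {a,b,d}  A: {a,d}  B: {a,b,d}  C: {c}
pass 2:
  A via A→C d: +{c}
  S via S→A S: +{c}
  S: {a,b,c,d}  A: {a,c,d}  B: {a,b,d}  C: {c}
pass 3: done
  S: {a,b,c,d}  A: {a,c,d}  B: {a,b,d}  C: {c}

FIRST(A) = ["a", "c", "d"]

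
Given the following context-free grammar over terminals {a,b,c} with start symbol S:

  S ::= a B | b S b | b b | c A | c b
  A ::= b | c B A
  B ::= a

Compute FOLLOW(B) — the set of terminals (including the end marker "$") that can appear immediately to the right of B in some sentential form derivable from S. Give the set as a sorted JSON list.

FIRST iteration:
[1]
  A via A→b: +{b}
  A via A→c B A: +{c}
  B via B→a: +{a}
  S via S→a B: +{a}
  S via S→b S b: +{b}
  S via S→c A: +{c}
  FIRST(S)={a,b,c}  FIRST(A)={b,c}  FIRST(B)={a}
[2] (stable)
  FIRST(S)={a,b,c}  FIRST(A)={b,c}  FIRST(B)={a}

FOLLOW sets:
FOLLOW(S) := {$}
[1]
  A→c B A: FOLLOW(B) ⊇ FIRST(A) = {b,c}; new: +{b,c}
  S→a B: FOLLOW(B) ⊇ FOLLOW(S) ⊇ {$}; new: +{$}
  S→b S b: FOLLOW(S) ⊇ FIRST(b) = {b}; new: +{b}
  S→c A: FOLLOW(A) ⊇ FOLLOW(S) ⊇ {$,b}; new: +{$,b}
  FOLLOW[S]={$,b}  FOLLOW[A]={$,b}  FOLLOW[B]={$,b,c}
[2] (stable)
  FOLLOW[S]={$,b}  FOLLOW[A]={$,b}  FOLLOW[B]={$,b,c}

FOLLOW(B) = ["$", "b", "c"]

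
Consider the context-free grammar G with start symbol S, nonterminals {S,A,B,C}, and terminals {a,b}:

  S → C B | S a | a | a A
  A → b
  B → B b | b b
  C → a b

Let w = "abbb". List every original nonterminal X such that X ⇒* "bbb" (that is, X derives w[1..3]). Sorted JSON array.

CNF form of G:
  S -> C B | S T1 | T1 A | a
  A -> b
  B -> B T0 | T0 T0
  C -> T1 T0
  T0 -> b
  T1 -> a

Fill CYK table bottom-up, restricted to cells inside w[1..3]:
  [1..1]={A,T0}  "b"  orig:{A}
  [2..2]={A,T0}  "b"  orig:{A}
  [3..3]={A,T0}  "b"  orig:{A}
  [1..2]={B}  "bb"
  [2..3]={B}  "bb"
  [1..3]={B}  "bbb"

Original NTs in T[1,3] deriving "bbb": ["B"]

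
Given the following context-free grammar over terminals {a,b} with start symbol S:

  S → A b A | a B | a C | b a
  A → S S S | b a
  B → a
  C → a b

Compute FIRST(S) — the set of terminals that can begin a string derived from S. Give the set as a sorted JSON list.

FIRST sets, iterate to fixpoint:
[1]
  A via A→b a: +{b}
  B via B→a: +{a}
  C via C→a b: +{a}
  S via S→A b A: +{b}
  S via S→a B: +{a}
  FIRST[S]={a,b}  FIRST[A]={b}  FIRST[B]={a}  FIRST[C]={a}
[2]
  A via A→S S S: +{a}
  FIRST[S]={a,b}  FIRST[A]={a,b}  FIRST[B]={a}  FIRST[C]={a}
[3] (stable)
  FIRST[S]={a,b}  FIRST[A]={a,b}  FIRST[B]={a}  FIRST[C]={a}

FIRST(S) = ["a", "b"]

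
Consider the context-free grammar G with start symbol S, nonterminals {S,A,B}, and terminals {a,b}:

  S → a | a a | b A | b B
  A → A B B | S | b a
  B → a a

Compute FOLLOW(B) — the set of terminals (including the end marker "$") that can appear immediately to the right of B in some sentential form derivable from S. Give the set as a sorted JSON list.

FIRST sets, iterate to fixpoint:
iter 1:
  A via A→b a: +{b}
  B via B→a a: +{a}
  S via S→a: +{a}
  S via S→b A: +{b}
  S: {a,b}  A: {b}  B: {a}
iter 2:
  A via A→S: +{a}
  S: {a,b}  A: {a,b}  B: {a}
iter 3: done
  S: {a,b}  A: {a,b}  B: {a}

Compute FOLLOW by fixpoint:
initialize: $ ∈ FOLLOW(S)
round 1:
  A→A B B: FOLLOW(A) ⊇ FIRST(B) = {a}; new: +{a}
  A→A B B: FOLLOW(B) ⊇ FIRST(B) = {a}; new: +{a}
  A→S: FOLLOW(S) ⊇ FOLLOW(A) ⊇ {a}; new: +{a}
  S→b A: FOLLOW(A) ⊇ FOLLOW(S) ⊇ {$,a}; new: +{$}
  S→b B: FOLLOW(B) ⊇ FOLLOW(S) ⊇ {$,a}; new: +{$}
  FOLLOW(S)={$,a}  FOLLOW(A)={$,a}  FOLLOW(B)={$,a}
round 2: done
  FOLLOW(S)={$,a}  FOLLOW(A)={$,a}  FOLLOW(B)={$,a}

FOLLOW(B) = ["$", "a"]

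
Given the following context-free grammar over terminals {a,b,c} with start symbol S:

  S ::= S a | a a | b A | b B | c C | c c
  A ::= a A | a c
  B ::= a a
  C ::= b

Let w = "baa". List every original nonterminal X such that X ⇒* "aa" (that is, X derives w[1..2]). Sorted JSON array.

Convert to CNF:
  S -> S T0 | T0 T0 | T1 C | T1 T1 | T2 A | T2 B
  A -> T0 A | T0 T1
  B -> T0 T0
  C -> b
  T0 -> a
  T1 -> c
  T2 -> b

CYK fill (cells [i..j] with 1 ≤ i ≤ j ≤ 2 only):
  T[1,1] 'a' = {T0}  orig:{}
  T[2,2] 'a' = {T0}  orig:{}
  T[1,2] 'aa' = {B,S}

Original NTs in T[1,2] deriving "aa": ["B", "S"]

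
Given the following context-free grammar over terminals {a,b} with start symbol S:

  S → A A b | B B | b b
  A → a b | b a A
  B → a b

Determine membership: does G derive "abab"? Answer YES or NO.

Convert to CNF:
  S -> A X3 | B B | T1 T1
  A -> T0 T1 | T1 X2
  B -> T0 T1
  T0 -> a
  T1 -> b
  X2 -> T0 A
  X3 -> A T1

CYK table (by increasing span):
  T[0,0] 'a' = {T0}  orig:{}
  T[1,1] 'b' = {T1}  orig:{}
  T[2,2] 'a' = {T0}  orig:{}
  T[3,3] 'b' = {T1}  orig:{}
  T[0,1] 'ab' = {A,B}
  T[1,2] 'ba' = ∅
  T[2,3] 'ab' = {A,B}
  T[0,2] 'aba' = ∅
  T[1,3] 'bab' = ∅
  T[0,3] 'abab' = {S}

S ∈ T[0,3] ⇒ YES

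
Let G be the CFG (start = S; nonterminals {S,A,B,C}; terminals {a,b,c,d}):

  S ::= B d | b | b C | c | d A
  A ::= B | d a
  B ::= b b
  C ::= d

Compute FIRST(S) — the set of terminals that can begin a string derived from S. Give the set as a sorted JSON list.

Compute FIRST by fixpoint:
pass 1:
  A via A→d a: +{d}
  B via B→b b: +{b}
  C via C→d: +{d}
  S via S→B d: +{b}
  S via S→c: +{c}
  S via S→d A: +{d}
  FIRST(S)={b,c,d}  FIRST(A)={d}  FIRST(B)={b}  FIRST(C)={d}
pass 2:
  A via A→B: +{b}
  FIRST(S)={b,c,d}  FIRST(A)={b,d}  FIRST(B)={b}  FIRST(C)={d}
pass 3: (stable)
  FIRST(S)={b,c,d}  FIRST(A)={b,d}  FIRST(B)={b}  FIRST(C)={d}

FIRST(S) = ["b", "c", "d"]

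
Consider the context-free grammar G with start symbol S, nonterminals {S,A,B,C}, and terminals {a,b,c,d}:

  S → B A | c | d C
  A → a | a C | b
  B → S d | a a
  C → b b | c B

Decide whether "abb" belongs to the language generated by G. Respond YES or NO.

CNF form of G:
  S -> B A | T1 C | c
  A -> T0 C | a | b
  B -> S T1 | T0 T0
  C -> T2 T2 | T3 B
  T0 -> a
  T1 -> d
  T2 -> b
  T3 -> c

CYK fill:
  [0..0]={A,T0}  "a"  orig:{A}
  [1..1]={A,T2}  "b"  orig:{A}
  [2..2]={A,T2}  "b"  orig:{A}
  [0..1]=∅  "ab"
  [1..2]={C}  "bb"
  [0..2]={A}  "abb"

S ∉ T[0,2] ⇒ NO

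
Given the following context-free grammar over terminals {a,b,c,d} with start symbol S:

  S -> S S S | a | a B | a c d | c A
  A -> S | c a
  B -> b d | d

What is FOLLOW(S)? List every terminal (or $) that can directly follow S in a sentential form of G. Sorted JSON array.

FIRST iteration:
[1]
  A via A→c a: +{c}
  B via B→b d: +{b}
  B via B→d: +{d}
  S via S→a: +{a}
  S via S→c A: +{c}
  FIRST[S]={a,c}  FIRST[A]={c}  FIRST[B]={b,d}
[2]
  A via A→S: +{a}
  FIRST[S]={a,c}  FIRST[A]={a,c}  FIRST[B]={b,d}
[3] (stable)
  FIRST[S]={a,c}  FIRST[A]={a,c}  FIRST[B]={b,d}

Compute FOLLOW by fixpoint:
seed FOLLOW(S) with $
iter 1:
  S→S S S: FOLLOW(S) ⊇ FIRST(S) = {a,c}; new: +{a,c}
  S→a B: FOLLOW(B) ⊇ FOLLOW(S) ⊇ {$,a,c}; new: +{$,a,c}
  S→c A: FOLLOW(A) ⊇ FOLLOW(S) ⊇ {$,a,c}; new: +{$,a,c}
  S: {$,a,c}  A: {$,a,c}  B: {$,a,c}
iter 2: — fixpoint
  S: {$,a,c}  A: {$,a,c}  B: {$,a,c}

FOLLOW(S) = ["$", "a", "c"]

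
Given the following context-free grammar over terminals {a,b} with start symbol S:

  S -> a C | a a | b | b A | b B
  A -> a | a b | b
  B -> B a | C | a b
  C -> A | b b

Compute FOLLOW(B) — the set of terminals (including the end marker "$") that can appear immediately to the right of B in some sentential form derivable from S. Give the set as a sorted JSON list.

Compute FIRST by fixpoint:
round 1:
  A via A→a: +{a}
  A via A→b: +{b}
  B via B→a b: +{a}
  C via C→A: +{a,b}
  S via S→a C: +{a}
  S via S→b: +{b}
  FIRST(S)={a,b}  FIRST(A)={a,b}  FIRST(B)={a}  FIRST(C)={a,b}
round 2:
  B via B→C: +{b}
  FIRST(S)={a,b}  FIRST(A)={a,b}  FIRST(B)={a,b}  FIRST(C)={a,b}
round 3: (stable)
  FIRST(S)={a,b}  FIRST(A)={a,b}  FIRST(B)={a,b}  FIRST(C)={a,b}

FOLLOW iteration:
FOLLOW(S) := {$}
pass 1:
  B→B a: FOLLOW(B) ⊇ FIRST(a) = {a}; new: +{a}
  B→C: FOLLOW(C) ⊇ FOLLOW(B) ⊇ {a}; new: +{a}
  C→A: FOLLOW(A) ⊇ FOLLOW(C) ⊇ {a}; new: +{a}
  S→a C: FOLLOW(C) ⊇ FOLLOW(S) ⊇ {$}; new: +{$}
  S→b A: FOLLOW(A) ⊇ FOLLOW(S) ⊇ {$}; new: +{$}
  S→b B: FOLLOW(B) ⊇ FOLLOW(S) ⊇ {$}; new: +{$}
  FOLLOW(S)={$}  FOLLOW(A)={$,a}  FOLLOW(B)={$,a}  FOLLOW(C)={$,a}
pass 2: — fixpoint
  FOLLOW(S)={$}  FOLLOW(A)={$,a}  FOLLOW(B)={$,a}  FOLLOW(C)={$,a}

FOLLOW(B) = ["$", "a"]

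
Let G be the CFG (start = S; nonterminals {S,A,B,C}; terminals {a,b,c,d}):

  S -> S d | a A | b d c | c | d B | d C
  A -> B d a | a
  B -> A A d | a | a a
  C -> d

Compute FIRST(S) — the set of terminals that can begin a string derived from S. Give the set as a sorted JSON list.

FIRST iteration:
iter 1:
  A via A→a: +{a}
  B via B→A A d: +{a}
  C via C→d: +{d}
  S via S→a A: +{a}
  S via S→b d c: +{b}
  S via S→c: +{c}
  S via S→d B: +{d}
  FIRST(S)={a,b,c,d}  FIRST(A)={a}  FIRST(B)={a}  FIRST(C)={d}
iter 2: (stable)
  FIRST(S)={a,b,c,d}  FIRST(A)={a}  FIRST(B)={a}  FIRST(C)={d}

FIRST(S) = ["a", "b", "c", "d"]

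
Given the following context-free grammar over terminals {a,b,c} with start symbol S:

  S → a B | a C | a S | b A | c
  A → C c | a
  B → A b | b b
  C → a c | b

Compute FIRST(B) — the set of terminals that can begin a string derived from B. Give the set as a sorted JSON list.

FIRST sets, iterate to fixpoint:
pass 1:
  A via A→a: +{a}
  B via B→A b: +{a}
  B via B→b b: +{b}
  C via C→a c: +{a}
  C via C→b: +{b}
  S via S→a B: +{a}
  S via S→b A: +{b}
  S via S→c: +{c}
  FIRST[S]={a,b,c}  FIRST[A]={a}  FIRST[B]={a,b}  FIRST[C]={a,b}
pass 2:
  A via A→C c: +{b}
  FIRST[S]={a,b,c}  FIRST[A]={a,b}  FIRST[B]={a,b}  FIRST[C]={a,b}
pass 3: — fixpoint
  FIRST[S]={a,b,c}  FIRST[A]={a,b}  FIRST[B]={a,b}  FIRST[C]={a,b}

FIRST(B) = ["a", "b"]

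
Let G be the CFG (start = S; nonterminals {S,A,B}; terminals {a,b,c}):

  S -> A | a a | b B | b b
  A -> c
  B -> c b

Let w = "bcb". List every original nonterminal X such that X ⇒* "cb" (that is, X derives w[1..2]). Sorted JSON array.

Convert to CNF:
  S -> T1 B | T1 T1 | T2 T2 | c
  A -> c
  B -> T0 T1
  T0 -> c
  T1 -> b
  T2 -> a

CYK fill (cells [i..j] with 1 ≤ i ≤ j ≤ 2 only):
  [1..1]={A,S,T0}  "c"  orig:{A,S}
  [2..2]={T1}  "b"  orig:{}
  [1..2]={B}  "cb"

Original NTs in T[1,2] deriving "cb": ["B"]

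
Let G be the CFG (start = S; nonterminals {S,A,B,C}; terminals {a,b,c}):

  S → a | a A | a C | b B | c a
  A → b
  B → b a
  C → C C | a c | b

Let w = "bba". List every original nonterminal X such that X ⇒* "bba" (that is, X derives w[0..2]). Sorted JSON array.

Convert to CNF:
  S -> T0 B | T1 A | T1 C | T2 T1 | a
  A -> b
  B -> T0 T1
  C -> C C | T1 T2 | b
  T0 -> b
  T1 -> a
  T2 -> c

CYK table (by increasing span) (cells [i..j] with 0 ≤ i ≤ j ≤ 2 only):
  cell(0,0) b: {A,C,T0}  orig:{A,C}
  cell(1,1) b: {A,C,T0}  orig:{A,C}
  cell(2,2) a: {S,T1}  orig:{S}
  cell(0,1) bb: {C}
  cell(1,2) ba: {B}
  cell(0,2) bba: {S}

Original NTs in T[0,2] deriving "bba": ["S"]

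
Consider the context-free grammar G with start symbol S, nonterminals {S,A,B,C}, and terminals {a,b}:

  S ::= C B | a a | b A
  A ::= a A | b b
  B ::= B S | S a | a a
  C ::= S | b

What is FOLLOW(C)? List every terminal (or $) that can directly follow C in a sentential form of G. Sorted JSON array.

FIRST sets, iterate to fixpoint:
pass 1:
  A via A→a A: +{a}
  A via A→b b: +{b}
  B via B→a a: +{a}
  C via C→b: +{b}
  S via S→C B: +{b}
  S via S→a a: +{a}
  S: {a,b}  A: {a,b}  B: {a}  C: {b}
pass 2:
  B via B→S a: +{b}
  C via C→S: +{a}
  S: {a,b}  A: {a,b}  B: {a,b}  C: {a,b}
pass 3: done
  S: {a,b}  A: {a,b}  B: {a,b}  C: {a,b}

Compute FOLLOW by fixpoint:
initialize: $ ∈ FOLLOW(S)
round 1:
  B→B S: FOLLOW(B) ⊇ FIRST(S) = {a,b}; new: +{a,b}
  B→B S: FOLLOW(S) ⊇ FOLLOW(B) ⊇ {a,b}; new: +{a,b}
  S→C B: FOLLOW(C) ⊇ FIRST(B) = {a,b}; new: +{a,b}
  S→C B: FOLLOW(B) ⊇ FOLLOW(S) ⊇ {$,a,b}; new: +{$}
  S→b A: FOLLOW(A) ⊇ FOLLOW(S) ⊇ {$,a,b}; new: +{$,a,b}
  S: {$,a,b}  A: {$,a,b}  B: {$,a,b}  C: {a,b}
round 2: (stable)
  S: {$,a,b}  A: {$,a,b}  B: {$,a,b}  C: {a,b}

FOLLOW(C) = ["a", "b"]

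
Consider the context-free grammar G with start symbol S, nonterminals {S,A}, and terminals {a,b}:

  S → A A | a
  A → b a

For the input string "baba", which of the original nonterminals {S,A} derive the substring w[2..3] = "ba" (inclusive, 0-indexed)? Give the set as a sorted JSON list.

Convert to CNF:
  S -> A A | a
  A -> T0 T1
  T0 -> b
  T1 -> a

CYK table (by increasing span) — only the sub-triangle for w[2..3]:
  cell(2,2) b: {T0}  orig:{}
  cell(3,3) a: {S,T1}  orig:{S}
  cell(2,3) ba: {A}

Original NTs in T[2,3] deriving "ba": ["A"]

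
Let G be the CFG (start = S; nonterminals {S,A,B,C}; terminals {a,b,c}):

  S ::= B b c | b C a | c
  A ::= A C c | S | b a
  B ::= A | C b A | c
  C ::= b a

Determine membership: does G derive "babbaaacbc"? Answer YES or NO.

CNF form of G:
  S -> B X10 | T1 X11 | c
  A -> A X3 | B X4 | T1 T2 | T1 X5 | c
  B -> A X6 | B X7 | C X8 | T1 T2 | T1 X9 | c
  C -> T1 T2
  T0 -> c
  T1 -> b
  T2 -> a
  X3 -> C T0
  X4 -> T1 T0
  X5 -> C T2
  X6 -> C T0
  X7 -> T1 T0
  X8 -> T1 A
  X9 -> C T2
  X10 -> T1 T0
  X11 -> C T2

CYK table (by increasing span):
  cell(0,0) b: {T1}  orig:{}
  cell(1,1) a: {T2}  orig:{}
  cell(2,2) b: {T1}  orig:{}
  cell(3,3) b: {T1}  orig:{}
  cell(4,4) a: {T2}  orig:{}
  cell(5,5) a: {T2}  orig:{}
  cell(6,6) a: {T2}  orig:{}
  cell(7,7) c: {A,B,S,T0}  orig:{A,B,S}
  cell(8,8) b: {T1}  orig:{}
  cell(9,9) c: {A,B,S,T0}  orig:{A,B,S}
  cell(0,1) ba: {A,B,C}
  cell(1,2) ab: ∅
  cell(2,3) bb: ∅
  cell(3,4) ba: {A,B,C}
  cell(4,5) aa: ∅
  cell(5,6) aa: ∅
  cell(6,7) ac: ∅
  cell(7,8) cb: ∅
  cell(8,9) bc: {X10,X4,X7,X8}  orig:{}
  cell(0,2) bab: ∅
  cell(1,3) abb: ∅
  cell(2,4) bba: {X8}  orig:{}
  cell(3,5) baa: {X11,X5,X9}  orig:{}
  cell(4,6) aaa: ∅
  cell(5,7) aac: ∅
  cell(6,8) acb: ∅
  cell(7,9) cbc: {A,B,S}
  cell(0,3) babb: ∅
  cell(1,4) abba: ∅
  cell(2,5) bbaa: {A,B,S}
  cell(3,6) baaa: ∅
  cell(4,7) aaac: ∅
  cell(5,8) aacb: ∅
  cell(6,9) acbc: ∅
  cell(0,4) babba: {B}
  cell(1,5) abbaa: ∅
  cell(2,6) bbaaa: ∅
  cell(3,7) baaac: ∅
  cell(4,8) aaacb: ∅
  cell(5,9) aacbc: ∅
  cell(0,5) babbaa: ∅
  cell(1,6) abbaaa: ∅
  cell(2,7) bbaaac: ∅
  cell(3,8) baaacb: ∅
  cell(4,9) aaacbc: ∅
  cell(0,6) babbaaa: ∅
  cell(1,7) abbaaac: ∅
  cell(2,8) bbaaacb: ∅
  cell(3,9) baaacbc: ∅
  cell(0,7) babbaaac: ∅
  cell(1,8) abbaaacb: ∅
  cell(2,9) bbaaacbc: ∅
  cell(0,8) babbaaacb: ∅
  cell(1,9) abbaaacbc: ∅
  cell(0,9) babbaaacbc: ∅

S ∉ T[0,9] ⇒ NO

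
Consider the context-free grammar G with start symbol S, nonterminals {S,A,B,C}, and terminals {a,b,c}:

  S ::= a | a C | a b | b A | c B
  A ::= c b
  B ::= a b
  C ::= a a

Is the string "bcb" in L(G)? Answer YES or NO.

CNF form of G:
  S -> T0 B | T1 A | T2 C | T2 T1 | a
  A -> T0 T1
  B -> T2 T1
  C -> T2 T2
  T0 -> c
  T1 -> b
  T2 -> a

CYK fill:
  cell(0,0) b: {T1}  orig:{}
  cell(1,1) c: {T0}  orig:{}
  cell(2,2) b: {T1}  orig:{}
  cell(0,1) bc: ∅
  cell(1,2) cb: {A}
  cell(0,2) bcb: {S}

S ∈ T[0,2] ⇒ YES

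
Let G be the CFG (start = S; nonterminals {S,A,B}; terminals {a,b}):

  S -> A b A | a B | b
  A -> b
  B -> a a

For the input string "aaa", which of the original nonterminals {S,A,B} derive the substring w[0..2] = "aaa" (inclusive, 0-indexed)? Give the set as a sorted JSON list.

CNF form of G:
  S -> A X2 | T0 B | b
  A -> b
  B -> T0 T0
  T0 -> a
  T1 -> b
  X2 -> T1 A

Fill CYK table bottom-up — only the sub-triangle for w[0..2]:
  cell(0,0) a: {T0}  orig:{}
  cell(1,1) a: {T0}  orig:{}
  cell(2,2) a: {T0}  orig:{}
  cell(0,1) aa: {B}
  cell(1,2) aa: {B}
  cell(0,2) aaa: {S}

Original NTs in T[0,2] deriving "aaa": ["S"]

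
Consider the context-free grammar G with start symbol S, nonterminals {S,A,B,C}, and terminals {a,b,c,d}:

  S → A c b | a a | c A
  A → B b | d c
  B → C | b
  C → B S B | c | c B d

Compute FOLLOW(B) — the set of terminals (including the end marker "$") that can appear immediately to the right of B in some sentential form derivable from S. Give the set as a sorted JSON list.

Compute FIRST by fixpoint:
iter 1:
  A via A→d c: +{d}
  B via B→b: +{b}
  C via C→B S B: +{b}
  C via C→c: +{c}
  S via S→A c b: +{d}
  S via S→a a: +{a}
  S via S→c A: +{c}
  FIRST(S)={a,c,d}  FIRST(A)={d}  FIRST(B)={b}  FIRST(C)={b,c}
iter 2:
  A via A→B b: +{b}
  B via B→C: +{c}
  S via S→A c b: +{b}
  FIRST(S)={a,b,c,d}  FIRST(A)={b,d}  FIRST(B)={b,c}  FIRST(C)={b,c}
iter 3:
  A via A→B b: +{c}
  FIRST(S)={a,b,c,d}  FIRST(A)={b,c,d}  FIRST(B)={b,c}  FIRST(C)={b,c}
iter 4: (stable)
  FIRST(S)={a,b,c,d}  FIRST(A)={b,c,d}  FIRST(B)={b,c}  FIRST(C)={b,c}

FOLLOW sets:
seed FOLLOW(S) with $
round 1:
  A→B b: FOLLOW(B) ⊇ FIRST(b) = {b}; new: +{b}
  B→C: FOLLOW(C) ⊇ FOLLOW(B) ⊇ {b}; new: +{b}
  C→B S B: FOLLOW(B) ⊇ FIRST(S) = {a,b,c,d}; new: +{a,c,d}
  C→B S B: FOLLOW(S) ⊇ FIRST(B) = {b,c}; new: +{b,c}
  S→A c b: FOLLOW(A) ⊇ FIRST(c) = {c}; new: +{c}
  S→c A: FOLLOW(A) ⊇ FOLLOW(S) ⊇ {$,b,c}; new: +{$,b}
  S: {$,b,c}  A: {$,b,c}  B: {a,b,c,d}  C: {b}
round 2:
  B→C: FOLLOW(C) ⊇ FOLLOW(B) ⊇ {a,b,c,d}; new: +{a,c,d}
  S: {$,b,c}  A: {$,b,c}  B: {a,b,c,d}  C: {a,b,c,d}
round 3: — fixpoint
  S: {$,b,c}  A: {$,b,c}  B: {a,b,c,d}  C: {a,b,c,d}

FOLLOW(B) = ["a", "b", "c", "d"]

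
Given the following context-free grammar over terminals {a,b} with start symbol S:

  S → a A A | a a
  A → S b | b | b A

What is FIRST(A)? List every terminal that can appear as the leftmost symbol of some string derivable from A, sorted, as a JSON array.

FIRST iteration:
iter 1:
  A via A→b: +{b}
  S via S→a A A: +{a}
  FIRST(S)={a}  FIRST(A)={b}
iter 2:
  A via A→S b: +{a}
  FIRST(S)={a}  FIRST(A)={a,b}
iter 3: (no change)
  FIRST(S)={a}  FIRST(A)={a,b}

FIRST(A) = ["a", "b"]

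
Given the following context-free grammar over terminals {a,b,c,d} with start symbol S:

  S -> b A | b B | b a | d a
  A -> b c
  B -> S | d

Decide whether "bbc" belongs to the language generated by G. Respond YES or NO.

Convert to CNF:
  S -> T0 A | T0 B | T0 T2 | T3 T2
  A -> T0 T1
  B -> T0 A | T0 B | T0 T2 | T3 T2 | d
  T0 -> b
  T1 -> c
  T2 -> a
  T3 -> d

CYK fill:
  cell(0,0) b: {T0}  orig:{}
  cell(1,1) b: {T0}  orig:{}
  cell(2,2) c: {T1}  orig:{}
  cell(0,1) bb: ∅
  cell(1,2) bc: {A}
  cell(0,2) bbc: {B,S}

S ∈ T[0,2] ⇒ YES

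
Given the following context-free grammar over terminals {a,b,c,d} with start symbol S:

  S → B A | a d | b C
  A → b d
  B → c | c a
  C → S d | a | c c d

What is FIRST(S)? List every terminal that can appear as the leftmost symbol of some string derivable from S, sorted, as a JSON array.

Compute FIRST by fixpoint:
iter 1:
  A via A→b d: +{b}
  B via B→c: +{c}
  C via C→a: +{a}
  C via C→c c d: +{c}
  S via S→B A: +{c}
  S via S→a d: +{a}
  S via S→b C: +{b}
  FIRST[S]={a,b,c}  FIRST[A]={b}  FIRST[B]={c}  FIRST[C]={a,c}
iter 2:
  C via C→S d: +{b}
  FIRST[S]={a,b,c}  FIRST[A]={b}  FIRST[B]={c}  FIRST[C]={a,b,c}
iter 3: (stable)
  FIRST[S]={a,b,c}  FIRST[A]={b}  FIRST[B]={c}  FIRST[C]={a,b,c}

FIRST(S) = ["a", "b", "c"]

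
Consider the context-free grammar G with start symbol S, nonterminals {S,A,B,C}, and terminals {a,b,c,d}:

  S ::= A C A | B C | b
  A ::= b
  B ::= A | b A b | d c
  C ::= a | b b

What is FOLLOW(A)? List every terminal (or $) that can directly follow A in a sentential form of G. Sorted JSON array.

Compute FIRST by fixpoint:
[1]
  A via A→b: +{b}
  B via B→A: +{b}
  B via B→d c: +{d}
  C via C→a: +{a}
  C via C→b b: +{b}
  S via S→A C A: +{b}
  S via S→B C: +{d}
  FIRST[S]={b,d}  FIRST[A]={b}  FIRST[B]={b,d}  FIRST[C]={a,b}
[2] done
  FIRST[S]={b,d}  FIRST[A]={b}  FIRST[B]={b,d}  FIRST[C]={a,b}

FOLLOW iteration:
initialize: $ ∈ FOLLOW(S)
round 1:
  B→b A b: FOLLOW(A) ⊇ FIRST(b) = {b}; new: +{b}
  S→A C A: FOLLOW(A) ⊇ FIRST(C) = {a,b}; new: +{a}
  S→A C A: FOLLOW(C) ⊇ FIRST(A) = {b}; new: +{b}
  S→A C A: FOLLOW(A) ⊇ FOLLOW(S) ⊇ {$}; new: +{$}
  S→B C: FOLLOW(B) ⊇ FIRST(C) = {a,b}; new: +{a,b}
  S→B C: FOLLOW(C) ⊇ FOLLOW(S) ⊇ {$}; new: +{$}
  FOLLOW(S)={$}  FOLLOW(A)={$,a,b}  FOLLOW(B)={a,b}  FOLLOW(C)={$,b}
round 2: done
  FOLLOW(S)={$}  FOLLOW(A)={$,a,b}  FOLLOW(B)={a,b}  FOLLOW(C)={$,b}

FOLLOW(A) = ["$", "a", "b"]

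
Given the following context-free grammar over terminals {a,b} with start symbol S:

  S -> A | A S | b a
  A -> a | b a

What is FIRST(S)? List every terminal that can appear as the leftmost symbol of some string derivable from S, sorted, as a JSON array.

Compute FIRST by fixpoint:
iter 1:
  A via A→a: +{a}
  A via A→b a: +{b}
  S via S→A: +{a,b}
  FIRST(S)={a,b}  FIRST(A)={a,b}
iter 2: — fixpoint
  FIRST(S)={a,b}  FIRST(A)={a,b}

FIRST(S) = ["a", "b"]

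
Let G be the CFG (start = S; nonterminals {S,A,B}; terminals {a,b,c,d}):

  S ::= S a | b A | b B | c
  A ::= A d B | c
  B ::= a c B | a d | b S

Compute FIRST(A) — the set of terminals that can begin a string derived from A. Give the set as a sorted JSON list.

FIRST sets, iterate to fixpoint:
round 1:
  A via A→c: +{c}
  B via B→a c B: +{a}
  B via B→b S: +{b}
  S via S→b A: +{b}
  S via S→c: +{c}
  S: {b,c}  A: {c}  B: {a,b}
round 2: (stable)
  S: {b,c}  A: {c}  B: {a,b}

FIRST(A) = ["c"]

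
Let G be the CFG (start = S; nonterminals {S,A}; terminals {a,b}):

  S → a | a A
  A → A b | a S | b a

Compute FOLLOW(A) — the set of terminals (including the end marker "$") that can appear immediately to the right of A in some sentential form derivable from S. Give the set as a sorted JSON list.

FIRST sets, iterate to fixpoint:
round 1:
  A via A→a S: +{a}
  A via A→b a: +{b}
  S via S→a: +{a}
  FIRST(S)={a}  FIRST(A)={a,b}
round 2: (stable)
  FIRST(S)={a}  FIRST(A)={a,b}

Compute FOLLOW by fixpoint:
FOLLOW(S) := {$}
round 1:
  A→A b: FOLLOW(A) ⊇ FIRST(b) = {b}; new: +{b}
  A→a S: FOLLOW(S) ⊇ FOLLOW(A) ⊇ {b}; new: +{b}
  S→a A: FOLLOW(A) ⊇ FOLLOW(S) ⊇ {$,b}; new: +{$}
  S: {$,b}  A: {$,b}
round 2: (stable)
  S: {$,b}  A: {$,b}

FOLLOW(A) = ["$", "b"]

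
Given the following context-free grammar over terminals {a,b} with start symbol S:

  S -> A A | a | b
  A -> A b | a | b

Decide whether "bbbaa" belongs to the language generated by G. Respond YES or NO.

CNF form of G:
  S -> A A | a | b
  A -> A T0 | a | b
  T0 -> b

Fill CYK table bottom-up:
  T[0,0] 'b' = {A,S,T0}  orig:{A,S}
  T[1,1] 'b' = {A,S,T0}  orig:{A,S}
  T[2,2] 'b' = {A,S,T0}  orig:{A,S}
  T[3,3] 'a' = {A,S}
  T[4,4] 'a' = {A,S}
  T[0,1] 'bb' = {A,S}
  T[1,2] 'bb' = {A,S}
  T[2,3] 'ba' = {S}
  T[3,4] 'aa' = {S}
  T[0,2] 'bbb' = {A,S}
  T[1,3] 'bba' = {S}
  T[2,4] 'baa' = ∅
  T[0,3] 'bbba' = {S}
  T[1,4] 'bbaa' = ∅
  T[0,4] 'bbbaa' = ∅

S ∉ T[0,4] ⇒ NO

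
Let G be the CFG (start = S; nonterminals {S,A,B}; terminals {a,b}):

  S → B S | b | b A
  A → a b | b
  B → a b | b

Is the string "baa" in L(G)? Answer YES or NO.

Convert to CNF:
  S -> B S | T1 A | b
  A -> T0 T1 | b
  B -> T0 T1 | b
  T0 -> a
  T1 -> b

Fill CYK table bottom-up:
  cell(0,0) b: {A,B,S,T1}  orig:{A,B,S}
  cell(1,1) a: {T0}  orig:{}
  cell(2,2) a: {T0}  orig:{}
  cell(0,1) ba: ∅
  cell(1,2) aa: ∅
  cell(0,2) baa: ∅

S ∉ T[0,2] ⇒ NO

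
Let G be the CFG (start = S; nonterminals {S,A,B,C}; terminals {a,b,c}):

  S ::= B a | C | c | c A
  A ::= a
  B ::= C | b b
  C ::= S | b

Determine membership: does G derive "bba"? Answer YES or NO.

CNF form of G:
  S -> B T0 | T2 A | b | c
  A -> a
  B -> B T0 | T1 T1 | T2 A | b | c
  C -> B T0 | T2 A | b | c
  T0 -> a
  T1 -> b
  T2 -> c

CYK table (by increasing span):
  T[0,0] 'b' = {B,C,S,T1}  orig:{B,C,S}
  T[1,1] 'b' = {B,C,S,T1}  orig:{B,C,S}
  T[2,2] 'a' = {A,T0}  orig:{A}
  T[0,1] 'bb' = {B}
  T[1,2] 'ba' = {B,C,S}
  T[0,2] 'bba' = {B,C,S}

S ∈ T[0,2] ⇒ YES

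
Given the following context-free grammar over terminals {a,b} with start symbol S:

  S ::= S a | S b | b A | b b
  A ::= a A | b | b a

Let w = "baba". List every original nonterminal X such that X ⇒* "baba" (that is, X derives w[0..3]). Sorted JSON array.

CNF form of G:
  S -> S T0 | S T1 | T1 A | T1 T1
  A -> T0 A | T1 T0 | b
  T0 -> a
  T1 -> b

CYK table (by increasing span), restricted to cells inside w[0..3]:
  [0..0]={A,T1}  "b"  orig:{A}
  [1..1]={T0}  "a"  orig:{}
  [2..2]={A,T1}  "b"  orig:{A}
  [3..3]={T0}  "a"  orig:{}
  [0..1]={A}  "ba"
  [1..2]={A}  "ab"
  [2..3]={A}  "ba"
  [0..2]={S}  "bab"
  [1..3]={A}  "aba"
  [0..3]={S}  "baba"

Original NTs in T[0,3] deriving "baba": ["S"]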